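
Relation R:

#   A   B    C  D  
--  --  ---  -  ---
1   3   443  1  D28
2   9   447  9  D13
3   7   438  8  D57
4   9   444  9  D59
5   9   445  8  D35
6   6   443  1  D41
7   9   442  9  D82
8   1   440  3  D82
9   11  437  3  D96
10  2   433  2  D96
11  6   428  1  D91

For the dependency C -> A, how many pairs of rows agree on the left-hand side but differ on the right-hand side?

4

C=1: violating pairs (1,6), (1,11) — 2 pairs.
C=9: all 3 rows agree on A — 0 pairs.
C=8: violating pairs (3,5) — 1 pair.
C=3: violating pairs (8,9) — 1 pair.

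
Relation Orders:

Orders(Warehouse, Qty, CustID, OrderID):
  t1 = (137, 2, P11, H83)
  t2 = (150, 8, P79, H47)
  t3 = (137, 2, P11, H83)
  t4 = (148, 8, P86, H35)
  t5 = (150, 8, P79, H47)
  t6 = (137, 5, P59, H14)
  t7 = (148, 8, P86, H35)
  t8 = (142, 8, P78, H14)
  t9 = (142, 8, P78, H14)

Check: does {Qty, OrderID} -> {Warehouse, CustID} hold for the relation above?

Yes

(Qty=2, OrderID=H83): rows 1, 3 → {Warehouse,CustID} = (137, P11), (137, P11) ✓
(Qty=8, OrderID=H47): rows 2, 5 → {Warehouse,CustID} = (150, P79), (150, P79) ✓
(Qty=8, OrderID=H35): rows 4, 7 → {Warehouse,CustID} = (148, P86), (148, P86) ✓
(Qty=5, OrderID=H14): row 6 → {Warehouse,CustID} = (137, P59) ✓
(Qty=8, OrderID=H14): rows 8, 9 → {Warehouse,CustID} = (142, P78), (142, P78) ✓
Every {Qty, OrderID} value is associated with a single {Warehouse, CustID} value, so {Qty, OrderID} -> {Warehouse, CustID} holds.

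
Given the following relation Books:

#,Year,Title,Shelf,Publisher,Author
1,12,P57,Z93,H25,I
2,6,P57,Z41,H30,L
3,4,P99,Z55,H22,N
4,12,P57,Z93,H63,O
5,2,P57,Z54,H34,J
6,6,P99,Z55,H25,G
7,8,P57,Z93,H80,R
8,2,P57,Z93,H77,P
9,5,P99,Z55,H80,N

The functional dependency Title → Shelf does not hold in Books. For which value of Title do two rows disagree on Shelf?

Title=P57: rows 1, 2, 4, 5, 7, 8 → Shelf takes values {Z93, Z41, Z54} — violation
Title=P99: rows 3, 6, 9 → Shelf = Z55, Z55, Z55 ✓
The only Title value with inconsistent Shelf is Title=P57.

P57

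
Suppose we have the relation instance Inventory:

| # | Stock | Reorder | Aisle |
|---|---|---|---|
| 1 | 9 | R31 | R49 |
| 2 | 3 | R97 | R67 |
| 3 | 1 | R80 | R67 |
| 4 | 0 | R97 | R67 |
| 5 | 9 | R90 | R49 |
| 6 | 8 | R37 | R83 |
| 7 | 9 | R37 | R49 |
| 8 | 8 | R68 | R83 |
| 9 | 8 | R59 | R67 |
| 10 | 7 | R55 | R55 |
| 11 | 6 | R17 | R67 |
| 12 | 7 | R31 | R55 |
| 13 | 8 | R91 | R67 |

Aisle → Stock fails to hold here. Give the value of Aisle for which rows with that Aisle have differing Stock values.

R67

Aisle=R49: rows 1, 5, 7 → Stock = 9, 9, 9 ✓
Aisle=R67: rows 2, 3, 4, 9, 11, 13 → Stock takes values {3, 1, 0, 8, 6} — violation
Aisle=R83: rows 6, 8 → Stock = 8, 8 ✓
Aisle=R55: rows 10, 12 → Stock = 7, 7 ✓
The only Aisle value with inconsistent Stock is Aisle=R67.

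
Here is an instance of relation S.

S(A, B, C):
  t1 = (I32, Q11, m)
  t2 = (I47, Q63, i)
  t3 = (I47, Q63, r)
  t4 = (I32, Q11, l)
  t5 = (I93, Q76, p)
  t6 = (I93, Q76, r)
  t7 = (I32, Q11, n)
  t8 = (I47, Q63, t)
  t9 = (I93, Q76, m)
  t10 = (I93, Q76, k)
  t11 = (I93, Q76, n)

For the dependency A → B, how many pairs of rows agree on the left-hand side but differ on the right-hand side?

0

A=I32: all 3 rows agree on B — 0 pairs.
A=I47: all 3 rows agree on B — 0 pairs.
A=I93: all 5 rows agree on B — 0 pairs.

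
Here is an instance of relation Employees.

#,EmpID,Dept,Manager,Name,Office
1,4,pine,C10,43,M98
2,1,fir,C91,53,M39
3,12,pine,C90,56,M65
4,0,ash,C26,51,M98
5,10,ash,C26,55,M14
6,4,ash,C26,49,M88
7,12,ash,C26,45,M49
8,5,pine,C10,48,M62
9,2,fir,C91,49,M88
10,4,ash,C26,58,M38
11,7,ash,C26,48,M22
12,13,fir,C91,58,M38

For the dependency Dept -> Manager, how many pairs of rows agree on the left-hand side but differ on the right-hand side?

Dept=pine: violating pairs (1,3), (3,8) — 2 pairs.
Dept=fir: all 3 rows agree on Manager — 0 pairs.
Dept=ash: all 6 rows agree on Manager — 0 pairs.

2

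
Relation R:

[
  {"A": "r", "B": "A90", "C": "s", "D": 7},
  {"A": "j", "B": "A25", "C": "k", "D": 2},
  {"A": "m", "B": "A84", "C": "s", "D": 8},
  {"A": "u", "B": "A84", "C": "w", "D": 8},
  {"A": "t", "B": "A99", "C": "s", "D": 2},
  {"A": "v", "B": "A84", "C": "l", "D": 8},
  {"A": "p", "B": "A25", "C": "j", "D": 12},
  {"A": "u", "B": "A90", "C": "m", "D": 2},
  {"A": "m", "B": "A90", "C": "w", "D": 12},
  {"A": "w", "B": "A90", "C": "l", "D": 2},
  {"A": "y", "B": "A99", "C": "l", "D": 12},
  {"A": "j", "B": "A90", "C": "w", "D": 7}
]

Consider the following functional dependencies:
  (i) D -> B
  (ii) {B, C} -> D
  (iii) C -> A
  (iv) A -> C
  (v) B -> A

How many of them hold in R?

0

(i) D -> B: D=2: 4 rows → B takes values {A25, A99, A90} — violation; D=12: 3 rows → B takes values {A25, A90, A99} — violation — fails.
(ii) {B, C} -> D: (B=A90, C=w): 2 rows → D takes values {12, 7} — violation — fails.
(iii) C -> A: C=s: 3 rows → A takes values {r, m, t} — violation; C=w: 3 rows → A takes values {u, m, j} — violation; C=l: 3 rows → A takes values {v, w, y} — violation — fails.
(iv) A -> C: A=j: 2 rows → C takes values {k, w} — violation; A=m: 2 rows → C takes values {s, w} — violation; A=u: 2 rows → C takes values {w, m} — violation — fails.
(v) B -> A: B=A90: 5 rows → A takes values {r, u, m, w, j} — violation; B=A25: 2 rows → A takes values {j, p} — violation; B=A84: 3 rows → A takes values {m, u, v} — violation; B=A99: 2 rows → A takes values {t, y} — violation — fails.
None of the 5 dependencies hold.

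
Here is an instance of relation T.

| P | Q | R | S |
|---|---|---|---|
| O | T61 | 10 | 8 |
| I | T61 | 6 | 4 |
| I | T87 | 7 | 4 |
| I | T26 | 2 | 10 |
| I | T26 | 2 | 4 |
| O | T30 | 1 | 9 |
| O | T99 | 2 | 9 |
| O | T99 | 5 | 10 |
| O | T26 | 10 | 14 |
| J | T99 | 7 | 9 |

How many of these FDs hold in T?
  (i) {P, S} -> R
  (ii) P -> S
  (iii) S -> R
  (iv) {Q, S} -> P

(i) {P, S} -> R: (P=I, S=4): 3 rows → R takes values {6, 7, 2} — violation; (P=O, S=9): 2 rows → R takes values {1, 2} — violation — fails.
(ii) P -> S: P=O: 5 rows → S takes values {8, 9, 10, 14} — violation; P=I: 4 rows → S takes values {4, 10} — violation — fails.
(iii) S -> R: S=4: 3 rows → R takes values {6, 7, 2} — violation; S=10: 2 rows → R takes values {2, 5} — violation; S=9: 3 rows → R takes values {1, 2, 7} — violation — fails.
(iv) {Q, S} -> P: (Q=T99, S=9): 2 rows → P takes values {O, J} — violation — fails.
None of the 4 dependencies hold.

0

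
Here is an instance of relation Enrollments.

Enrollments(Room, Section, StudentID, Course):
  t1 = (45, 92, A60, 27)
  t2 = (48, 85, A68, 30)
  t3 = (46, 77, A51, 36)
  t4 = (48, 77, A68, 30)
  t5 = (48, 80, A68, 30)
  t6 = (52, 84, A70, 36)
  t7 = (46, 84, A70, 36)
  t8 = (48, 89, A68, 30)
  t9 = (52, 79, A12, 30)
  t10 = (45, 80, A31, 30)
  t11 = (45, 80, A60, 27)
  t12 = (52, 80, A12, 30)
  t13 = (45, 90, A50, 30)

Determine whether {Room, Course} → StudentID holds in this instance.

(Room=45, Course=27): rows 1, 11 → StudentID = A60, A60 ✓
(Room=48, Course=30): rows 2, 4, 5, 8 → StudentID = A68, A68, A68, A68 ✓
(Room=46, Course=36): rows 3, 7 → StudentID takes values {A51, A70} — violation
(Room=52, Course=36): row 6 → StudentID = A70 ✓
(Room=52, Course=30): rows 9, 12 → StudentID = A12, A12 ✓
(Room=45, Course=30): rows 10, 13 → StudentID takes values {A31, A50} — violation
Two rows agree on {Room, Course} but differ on StudentID, so {Room, Course} → StudentID does not hold.

No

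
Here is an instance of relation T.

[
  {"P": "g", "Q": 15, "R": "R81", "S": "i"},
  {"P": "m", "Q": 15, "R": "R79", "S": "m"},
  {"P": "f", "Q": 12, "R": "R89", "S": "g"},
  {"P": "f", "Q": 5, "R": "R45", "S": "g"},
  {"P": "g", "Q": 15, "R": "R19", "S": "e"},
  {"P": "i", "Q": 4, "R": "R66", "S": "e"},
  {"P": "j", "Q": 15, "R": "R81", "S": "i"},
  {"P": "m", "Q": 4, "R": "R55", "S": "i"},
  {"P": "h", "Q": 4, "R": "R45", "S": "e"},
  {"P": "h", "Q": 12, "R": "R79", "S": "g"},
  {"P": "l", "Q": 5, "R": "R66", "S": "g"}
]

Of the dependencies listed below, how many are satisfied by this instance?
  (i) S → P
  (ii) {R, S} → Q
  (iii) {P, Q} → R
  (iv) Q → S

1

(i) S → P: S=i: 3 rows → P takes values {g, j, m} — violation; S=g: 4 rows → P takes values {f, h, l} — violation; S=e: 3 rows → P takes values {g, i, h} — violation — fails.
(ii) {R, S} → Q: every LHS value maps to a single RHS value — holds.
(iii) {P, Q} → R: (P=g, Q=15): 2 rows → R takes values {R81, R19} — violation — fails.
(iv) Q → S: Q=15: 4 rows → S takes values {i, m, e} — violation; Q=4: 3 rows → S takes values {e, i} — violation — fails.
1 of the 4 dependencies holds.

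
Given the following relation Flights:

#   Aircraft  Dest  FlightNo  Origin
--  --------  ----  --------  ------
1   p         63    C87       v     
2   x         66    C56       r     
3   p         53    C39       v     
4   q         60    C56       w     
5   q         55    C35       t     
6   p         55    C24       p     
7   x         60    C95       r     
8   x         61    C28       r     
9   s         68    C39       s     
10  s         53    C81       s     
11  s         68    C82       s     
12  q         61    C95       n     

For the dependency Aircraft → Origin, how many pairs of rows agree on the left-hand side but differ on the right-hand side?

5

Aircraft=p: violating pairs (1,6), (3,6) — 2 pairs.
Aircraft=x: all 3 rows agree on Origin — 0 pairs.
Aircraft=q: violating pairs (4,5), (4,12), (5,12) — 3 pairs.
Aircraft=s: all 3 rows agree on Origin — 0 pairs.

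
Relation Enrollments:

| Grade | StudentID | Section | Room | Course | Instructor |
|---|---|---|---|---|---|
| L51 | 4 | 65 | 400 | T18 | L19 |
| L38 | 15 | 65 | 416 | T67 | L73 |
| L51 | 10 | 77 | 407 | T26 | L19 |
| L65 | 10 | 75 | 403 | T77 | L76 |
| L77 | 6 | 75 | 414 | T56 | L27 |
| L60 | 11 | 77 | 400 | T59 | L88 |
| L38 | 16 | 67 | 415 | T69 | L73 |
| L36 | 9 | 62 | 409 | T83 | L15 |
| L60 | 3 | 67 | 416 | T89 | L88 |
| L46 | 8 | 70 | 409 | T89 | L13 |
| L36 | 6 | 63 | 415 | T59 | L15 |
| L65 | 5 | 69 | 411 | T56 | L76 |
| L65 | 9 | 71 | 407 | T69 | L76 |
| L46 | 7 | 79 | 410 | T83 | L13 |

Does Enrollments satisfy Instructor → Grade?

Instructor=L19: 2 rows → Grade = L51, L51 ✓
Instructor=L73: 2 rows → Grade = L38, L38 ✓
Instructor=L76: 3 rows → Grade = L65, L65, L65 ✓
Instructor=L27: 1 row → Grade = L77 ✓
Instructor=L88: 2 rows → Grade = L60, L60 ✓
Instructor=L15: 2 rows → Grade = L36, L36 ✓
Instructor=L13: 2 rows → Grade = L46, L46 ✓
Every Instructor value is associated with a single Grade value, so Instructor → Grade holds.

Yes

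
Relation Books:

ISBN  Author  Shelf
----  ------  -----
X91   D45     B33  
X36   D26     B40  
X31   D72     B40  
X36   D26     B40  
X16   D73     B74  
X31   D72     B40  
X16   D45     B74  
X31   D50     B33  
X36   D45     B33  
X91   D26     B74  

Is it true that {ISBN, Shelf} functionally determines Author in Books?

No

(ISBN=X91, Shelf=B33): 1 row → Author = D45 ✓
(ISBN=X36, Shelf=B40): 2 rows → Author = D26, D26 ✓
(ISBN=X31, Shelf=B40): 2 rows → Author = D72, D72 ✓
(ISBN=X16, Shelf=B74): 2 rows → Author takes values {D73, D45} — violation
(ISBN=X31, Shelf=B33): 1 row → Author = D50 ✓
(ISBN=X36, Shelf=B33): 1 row → Author = D45 ✓
(ISBN=X91, Shelf=B74): 1 row → Author = D26 ✓
Two rows agree on {ISBN, Shelf} but differ on Author, so {ISBN, Shelf} → Author does not hold.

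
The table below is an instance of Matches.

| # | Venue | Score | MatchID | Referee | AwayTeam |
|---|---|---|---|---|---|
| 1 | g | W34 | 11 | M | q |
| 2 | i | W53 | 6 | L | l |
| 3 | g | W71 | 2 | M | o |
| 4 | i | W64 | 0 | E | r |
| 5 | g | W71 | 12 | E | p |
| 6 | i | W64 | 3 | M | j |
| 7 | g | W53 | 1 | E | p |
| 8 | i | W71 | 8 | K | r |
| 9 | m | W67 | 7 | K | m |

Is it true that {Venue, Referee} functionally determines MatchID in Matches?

No

(Venue=g, Referee=M): rows 1, 3 → MatchID takes values {11, 2} — violation
(Venue=i, Referee=L): row 2 → MatchID = 6 ✓
(Venue=i, Referee=E): row 4 → MatchID = 0 ✓
(Venue=g, Referee=E): rows 5, 7 → MatchID takes values {12, 1} — violation
(Venue=i, Referee=M): row 6 → MatchID = 3 ✓
(Venue=i, Referee=K): row 8 → MatchID = 8 ✓
(Venue=m, Referee=K): row 9 → MatchID = 7 ✓
Two rows agree on {Venue, Referee} but differ on MatchID, so {Venue, Referee} -> MatchID does not hold.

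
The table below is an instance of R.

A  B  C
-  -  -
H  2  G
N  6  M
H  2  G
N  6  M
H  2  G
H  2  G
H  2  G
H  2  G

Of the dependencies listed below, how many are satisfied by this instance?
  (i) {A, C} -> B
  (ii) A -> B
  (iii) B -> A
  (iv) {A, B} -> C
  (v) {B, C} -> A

5

(i) {A, C} -> B: every LHS value maps to a single RHS value — holds.
(ii) A -> B: every LHS value maps to a single RHS value — holds.
(iii) B -> A: every LHS value maps to a single RHS value — holds.
(iv) {A, B} -> C: every LHS value maps to a single RHS value — holds.
(v) {B, C} -> A: every LHS value maps to a single RHS value — holds.
5 of the 5 dependencies hold.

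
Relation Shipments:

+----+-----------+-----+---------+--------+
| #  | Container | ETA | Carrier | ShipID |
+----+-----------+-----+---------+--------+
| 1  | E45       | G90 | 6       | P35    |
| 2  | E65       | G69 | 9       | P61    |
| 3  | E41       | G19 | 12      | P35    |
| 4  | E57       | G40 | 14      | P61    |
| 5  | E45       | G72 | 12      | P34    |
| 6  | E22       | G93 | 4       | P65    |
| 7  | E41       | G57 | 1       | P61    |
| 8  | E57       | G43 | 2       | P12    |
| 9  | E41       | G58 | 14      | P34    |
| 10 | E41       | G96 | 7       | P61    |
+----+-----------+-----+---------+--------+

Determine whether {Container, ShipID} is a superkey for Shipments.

No

Rows 7 and 10 have the same {Container, ShipID} value (Container=E41, ShipID=P61) but are distinct tuples, so {Container, ShipID} does not determine every attribute — not a superkey.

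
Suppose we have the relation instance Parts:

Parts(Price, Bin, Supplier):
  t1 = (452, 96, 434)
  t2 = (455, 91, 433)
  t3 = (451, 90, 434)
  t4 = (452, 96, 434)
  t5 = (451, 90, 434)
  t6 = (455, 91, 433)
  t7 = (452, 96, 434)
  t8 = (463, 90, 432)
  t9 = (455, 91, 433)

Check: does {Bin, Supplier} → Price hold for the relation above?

(Bin=96, Supplier=434): rows 1, 4, 7 → Price = 452, 452, 452 ✓
(Bin=91, Supplier=433): rows 2, 6, 9 → Price = 455, 455, 455 ✓
(Bin=90, Supplier=434): rows 3, 5 → Price = 451, 451 ✓
(Bin=90, Supplier=432): row 8 → Price = 463 ✓
Every {Bin, Supplier} value is associated with a single Price value, so {Bin, Supplier} → Price holds.

Yes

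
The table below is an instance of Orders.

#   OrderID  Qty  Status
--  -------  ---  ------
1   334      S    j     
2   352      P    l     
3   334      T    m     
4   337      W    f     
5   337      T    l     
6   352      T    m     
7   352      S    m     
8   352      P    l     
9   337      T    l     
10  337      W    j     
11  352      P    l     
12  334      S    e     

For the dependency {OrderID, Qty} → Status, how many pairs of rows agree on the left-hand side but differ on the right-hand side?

(OrderID=334, Qty=S): violating pairs (1,12) — 1 pair.
(OrderID=352, Qty=P): all 3 rows agree on Status — 0 pairs.
(OrderID=337, Qty=W): violating pairs (4,10) — 1 pair.
(OrderID=337, Qty=T): all 2 rows agree on Status — 0 pairs.

2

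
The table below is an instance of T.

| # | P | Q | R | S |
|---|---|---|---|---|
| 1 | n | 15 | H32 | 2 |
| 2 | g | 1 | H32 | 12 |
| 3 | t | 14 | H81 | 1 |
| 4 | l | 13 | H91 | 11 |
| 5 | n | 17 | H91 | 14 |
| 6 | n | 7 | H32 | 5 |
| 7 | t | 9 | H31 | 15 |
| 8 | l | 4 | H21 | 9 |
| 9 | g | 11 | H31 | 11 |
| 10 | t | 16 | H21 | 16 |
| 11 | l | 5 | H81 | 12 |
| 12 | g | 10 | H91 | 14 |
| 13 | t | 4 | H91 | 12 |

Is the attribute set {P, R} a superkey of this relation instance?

No

Rows 1 and 6 have the same {P, R} value (P=n, R=H32) but are distinct tuples, so {P, R} does not determine every attribute — not a superkey.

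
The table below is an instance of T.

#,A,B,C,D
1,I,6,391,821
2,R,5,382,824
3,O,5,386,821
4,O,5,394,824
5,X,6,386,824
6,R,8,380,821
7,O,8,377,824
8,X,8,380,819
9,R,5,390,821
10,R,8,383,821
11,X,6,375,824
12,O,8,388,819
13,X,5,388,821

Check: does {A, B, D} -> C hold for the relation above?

No

(A=I, B=6, D=821): row 1 → C = 391 ✓
(A=R, B=5, D=824): row 2 → C = 382 ✓
(A=O, B=5, D=821): row 3 → C = 386 ✓
(A=O, B=5, D=824): row 4 → C = 394 ✓
(A=X, B=6, D=824): rows 5, 11 → C takes values {386, 375} — violation
(A=R, B=8, D=821): rows 6, 10 → C takes values {380, 383} — violation
(A=O, B=8, D=824): row 7 → C = 377 ✓
(A=X, B=8, D=819): row 8 → C = 380 ✓
(A=R, B=5, D=821): row 9 → C = 390 ✓
(A=O, B=8, D=819): row 12 → C = 388 ✓
(A=X, B=5, D=821): row 13 → C = 388 ✓
Two rows agree on {A, B, D} but differ on C, so {A, B, D} -> C does not hold.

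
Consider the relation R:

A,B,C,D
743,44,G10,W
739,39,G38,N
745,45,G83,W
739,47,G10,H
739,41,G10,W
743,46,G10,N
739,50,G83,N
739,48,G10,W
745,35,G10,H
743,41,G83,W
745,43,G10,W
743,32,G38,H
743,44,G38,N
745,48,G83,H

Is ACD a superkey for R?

No

Two distinct rows share (A=739, C=G10, D=W), so ACD does not determine every attribute — not a superkey.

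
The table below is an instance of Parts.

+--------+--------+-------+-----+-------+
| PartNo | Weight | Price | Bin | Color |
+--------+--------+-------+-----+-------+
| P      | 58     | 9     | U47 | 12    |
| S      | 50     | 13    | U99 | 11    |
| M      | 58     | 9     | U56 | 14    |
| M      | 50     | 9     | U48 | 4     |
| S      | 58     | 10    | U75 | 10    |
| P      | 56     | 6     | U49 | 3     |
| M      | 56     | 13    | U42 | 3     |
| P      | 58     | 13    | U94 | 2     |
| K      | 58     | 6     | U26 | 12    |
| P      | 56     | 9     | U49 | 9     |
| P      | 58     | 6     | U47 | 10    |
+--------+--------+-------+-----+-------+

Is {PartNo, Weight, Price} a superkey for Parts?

Yes

All 11 rows have distinct {PartNo, Weight, Price} values, so {PartNo, Weight, Price} → (all attributes) holds and {PartNo, Weight, Price} is a superkey.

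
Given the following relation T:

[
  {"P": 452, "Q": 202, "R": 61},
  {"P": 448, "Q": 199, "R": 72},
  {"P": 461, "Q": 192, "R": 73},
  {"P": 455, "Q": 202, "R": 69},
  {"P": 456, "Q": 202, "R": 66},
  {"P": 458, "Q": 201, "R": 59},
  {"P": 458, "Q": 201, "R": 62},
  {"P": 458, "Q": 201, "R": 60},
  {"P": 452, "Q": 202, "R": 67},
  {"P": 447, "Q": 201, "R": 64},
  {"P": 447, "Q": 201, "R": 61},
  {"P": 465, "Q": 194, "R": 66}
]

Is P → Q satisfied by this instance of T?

Yes

P=452: 2 rows → Q = 202, 202 ✓
P=448: 1 row → Q = 199 ✓
P=461: 1 row → Q = 192 ✓
P=455: 1 row → Q = 202 ✓
P=456: 1 row → Q = 202 ✓
P=458: 3 rows → Q = 201, 201, 201 ✓
P=447: 2 rows → Q = 201, 201 ✓
P=465: 1 row → Q = 194 ✓
Every P value is associated with a single Q value, so P → Q holds.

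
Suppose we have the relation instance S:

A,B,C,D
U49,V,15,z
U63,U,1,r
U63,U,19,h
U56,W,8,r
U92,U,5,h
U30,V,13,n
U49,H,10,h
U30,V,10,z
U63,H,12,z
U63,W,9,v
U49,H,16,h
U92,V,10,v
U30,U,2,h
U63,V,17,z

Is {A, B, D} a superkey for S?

Two distinct rows share (A=U49, B=H, D=h), so {A, B, D} does not determine every attribute — not a superkey.

No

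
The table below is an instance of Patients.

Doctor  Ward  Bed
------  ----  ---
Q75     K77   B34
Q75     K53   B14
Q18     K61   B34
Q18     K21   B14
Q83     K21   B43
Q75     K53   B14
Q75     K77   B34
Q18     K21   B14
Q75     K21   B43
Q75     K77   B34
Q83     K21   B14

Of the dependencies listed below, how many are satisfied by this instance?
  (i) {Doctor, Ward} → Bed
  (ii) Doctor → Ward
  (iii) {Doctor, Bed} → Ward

(i) {Doctor, Ward} → Bed: (Doctor=Q83, Ward=K21): 2 rows → Bed takes values {B43, B14} — violation — fails.
(ii) Doctor → Ward: Doctor=Q75: 6 rows → Ward takes values {K77, K53, K21} — violation; Doctor=Q18: 3 rows → Ward takes values {K61, K21} — violation — fails.
(iii) {Doctor, Bed} → Ward: every LHS value maps to a single RHS value — holds.
1 of the 3 dependencies holds.

1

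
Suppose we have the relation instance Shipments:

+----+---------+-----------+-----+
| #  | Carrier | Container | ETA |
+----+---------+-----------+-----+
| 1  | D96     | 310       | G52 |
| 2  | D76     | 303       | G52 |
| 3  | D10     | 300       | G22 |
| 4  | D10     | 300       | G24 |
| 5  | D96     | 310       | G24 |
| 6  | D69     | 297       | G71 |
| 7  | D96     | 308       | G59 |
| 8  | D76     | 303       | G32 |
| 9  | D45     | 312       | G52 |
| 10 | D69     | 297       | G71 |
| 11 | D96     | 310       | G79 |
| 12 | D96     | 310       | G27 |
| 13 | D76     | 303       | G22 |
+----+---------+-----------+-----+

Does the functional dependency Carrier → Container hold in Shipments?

Carrier=D96: rows 1, 5, 7, 11, 12 → Container takes values {310, 308} — violation
Carrier=D76: rows 2, 8, 13 → Container = 303, 303, 303 ✓
Carrier=D10: rows 3, 4 → Container = 300, 300 ✓
Carrier=D69: rows 6, 10 → Container = 297, 297 ✓
Carrier=D45: row 9 → Container = 312 ✓
Two rows agree on Carrier but differ on Container, so Carrier → Container does not hold.

No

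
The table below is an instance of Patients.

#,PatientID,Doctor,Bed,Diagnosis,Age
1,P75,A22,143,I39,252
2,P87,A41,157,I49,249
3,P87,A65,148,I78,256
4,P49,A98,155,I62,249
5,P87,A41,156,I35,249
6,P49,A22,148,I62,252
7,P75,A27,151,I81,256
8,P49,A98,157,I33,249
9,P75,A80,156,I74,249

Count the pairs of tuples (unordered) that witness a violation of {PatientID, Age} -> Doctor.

(PatientID=P87, Age=249): all 2 rows agree on Doctor — 0 pairs.
(PatientID=P49, Age=249): all 2 rows agree on Doctor — 0 pairs.

0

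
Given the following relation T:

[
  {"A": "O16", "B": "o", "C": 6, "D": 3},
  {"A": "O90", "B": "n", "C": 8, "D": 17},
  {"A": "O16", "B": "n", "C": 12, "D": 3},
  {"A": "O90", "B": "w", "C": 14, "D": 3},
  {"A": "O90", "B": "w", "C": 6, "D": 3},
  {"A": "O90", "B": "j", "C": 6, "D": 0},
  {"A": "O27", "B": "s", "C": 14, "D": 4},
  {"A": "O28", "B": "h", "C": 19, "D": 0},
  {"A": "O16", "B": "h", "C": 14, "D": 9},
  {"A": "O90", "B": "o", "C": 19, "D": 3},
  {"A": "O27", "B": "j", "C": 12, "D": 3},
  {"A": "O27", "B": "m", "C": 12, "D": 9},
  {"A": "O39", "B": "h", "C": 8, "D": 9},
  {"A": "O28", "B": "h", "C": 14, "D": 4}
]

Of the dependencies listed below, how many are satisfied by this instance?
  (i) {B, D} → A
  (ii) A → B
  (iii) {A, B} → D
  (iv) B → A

0

(i) {B, D} → A: (B=o, D=3): 2 rows → A takes values {O16, O90} — violation; (B=h, D=9): 2 rows → A takes values {O16, O39} — violation — fails.
(ii) A → B: A=O16: 3 rows → B takes values {o, n, h} — violation; A=O90: 5 rows → B takes values {n, w, j, o} — violation; A=O27: 3 rows → B takes values {s, j, m} — violation — fails.
(iii) {A, B} → D: (A=O28, B=h): 2 rows → D takes values {0, 4} — violation — fails.
(iv) B → A: B=o: 2 rows → A takes values {O16, O90} — violation; B=n: 2 rows → A takes values {O90, O16} — violation; B=j: 2 rows → A takes values {O90, O27} — violation; B=h: 4 rows → A takes values {O28, O16, O39} — violation — fails.
None of the 4 dependencies hold.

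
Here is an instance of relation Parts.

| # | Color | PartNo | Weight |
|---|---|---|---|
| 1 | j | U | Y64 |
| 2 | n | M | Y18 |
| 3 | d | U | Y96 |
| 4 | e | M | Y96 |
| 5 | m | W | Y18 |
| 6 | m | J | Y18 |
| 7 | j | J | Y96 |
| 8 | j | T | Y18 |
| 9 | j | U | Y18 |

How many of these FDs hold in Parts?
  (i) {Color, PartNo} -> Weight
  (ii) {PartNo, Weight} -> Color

(i) {Color, PartNo} -> Weight: (Color=j, PartNo=U): rows 1, 9 → Weight takes values {Y64, Y18} — violation — fails.
(ii) {PartNo, Weight} -> Color: every LHS value maps to a single RHS value — holds.
1 of the 2 dependencies holds.

1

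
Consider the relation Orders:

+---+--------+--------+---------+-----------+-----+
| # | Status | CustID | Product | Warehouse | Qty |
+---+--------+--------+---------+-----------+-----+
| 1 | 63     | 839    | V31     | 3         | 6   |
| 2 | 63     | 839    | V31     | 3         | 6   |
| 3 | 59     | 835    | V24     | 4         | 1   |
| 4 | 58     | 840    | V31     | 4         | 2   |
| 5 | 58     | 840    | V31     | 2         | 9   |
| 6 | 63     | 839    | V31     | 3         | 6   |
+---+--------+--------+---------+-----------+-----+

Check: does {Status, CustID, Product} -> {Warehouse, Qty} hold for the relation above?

(Status=63, CustID=839, Product=V31): rows 1, 2, 6 → {Warehouse,Qty} = (3, 6), (3, 6), (3, 6) ✓
(Status=59, CustID=835, Product=V24): row 3 → {Warehouse,Qty} = (4, 1) ✓
(Status=58, CustID=840, Product=V31): rows 4, 5 → {Warehouse,Qty} takes values {(4, 2), (2, 9)} — violation
Two rows agree on {Status, CustID, Product} but differ on {Warehouse, Qty}, so {Status, CustID, Product} -> {Warehouse, Qty} does not hold.

No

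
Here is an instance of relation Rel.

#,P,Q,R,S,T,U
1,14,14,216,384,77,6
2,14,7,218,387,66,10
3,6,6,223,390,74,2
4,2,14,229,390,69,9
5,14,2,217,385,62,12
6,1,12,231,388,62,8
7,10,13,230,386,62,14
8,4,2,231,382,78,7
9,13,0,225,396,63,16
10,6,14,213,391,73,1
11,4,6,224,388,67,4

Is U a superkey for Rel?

Yes

All 11 rows have distinct U values, so U → (all attributes) holds and U is a superkey.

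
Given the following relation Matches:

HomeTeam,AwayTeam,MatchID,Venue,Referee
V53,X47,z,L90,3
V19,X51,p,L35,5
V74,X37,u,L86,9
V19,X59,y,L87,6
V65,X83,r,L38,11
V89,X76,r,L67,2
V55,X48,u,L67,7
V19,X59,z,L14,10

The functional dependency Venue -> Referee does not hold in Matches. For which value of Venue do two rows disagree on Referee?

Venue=L90: 1 row → Referee = 3 ✓
Venue=L35: 1 row → Referee = 5 ✓
Venue=L86: 1 row → Referee = 9 ✓
Venue=L87: 1 row → Referee = 6 ✓
Venue=L38: 1 row → Referee = 11 ✓
Venue=L67: 2 rows → Referee takes values {2, 7} — violation
Venue=L14: 1 row → Referee = 10 ✓
The only Venue value with inconsistent Referee is Venue=L67.

L67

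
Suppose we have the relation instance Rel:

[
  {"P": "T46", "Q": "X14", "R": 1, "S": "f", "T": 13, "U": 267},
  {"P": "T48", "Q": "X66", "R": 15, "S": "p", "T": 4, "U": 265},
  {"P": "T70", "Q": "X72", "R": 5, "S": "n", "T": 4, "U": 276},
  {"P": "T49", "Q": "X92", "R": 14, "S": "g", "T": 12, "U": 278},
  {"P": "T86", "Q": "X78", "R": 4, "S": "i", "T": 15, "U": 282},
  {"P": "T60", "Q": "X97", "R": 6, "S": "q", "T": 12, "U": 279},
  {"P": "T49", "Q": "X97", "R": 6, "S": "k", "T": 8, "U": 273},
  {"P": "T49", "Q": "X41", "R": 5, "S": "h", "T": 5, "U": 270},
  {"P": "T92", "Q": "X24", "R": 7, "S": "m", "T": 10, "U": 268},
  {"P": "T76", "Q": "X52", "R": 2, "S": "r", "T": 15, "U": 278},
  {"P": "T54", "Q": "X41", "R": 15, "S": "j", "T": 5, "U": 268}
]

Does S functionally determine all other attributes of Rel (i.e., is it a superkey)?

Yes

All 11 rows have distinct S values, so S → (all attributes) holds and S is a superkey.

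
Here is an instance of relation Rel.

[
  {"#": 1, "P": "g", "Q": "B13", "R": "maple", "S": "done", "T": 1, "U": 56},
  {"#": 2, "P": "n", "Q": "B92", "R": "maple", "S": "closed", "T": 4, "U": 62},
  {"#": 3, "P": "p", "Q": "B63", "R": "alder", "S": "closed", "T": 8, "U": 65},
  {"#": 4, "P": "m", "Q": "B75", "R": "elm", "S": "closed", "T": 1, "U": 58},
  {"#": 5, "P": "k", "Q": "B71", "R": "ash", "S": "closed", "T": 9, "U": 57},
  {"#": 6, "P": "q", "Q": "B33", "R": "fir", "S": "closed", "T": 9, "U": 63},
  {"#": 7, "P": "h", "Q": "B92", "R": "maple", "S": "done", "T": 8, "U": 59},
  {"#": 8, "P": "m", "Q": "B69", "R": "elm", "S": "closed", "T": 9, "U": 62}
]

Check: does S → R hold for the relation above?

No

S=done: rows 1, 7 → R = maple, maple ✓
S=closed: rows 2, 3, 4, 5, 6, 8 → R takes values {maple, alder, elm, ash, fir} — violation
Two rows agree on S but differ on R, so S → R does not hold.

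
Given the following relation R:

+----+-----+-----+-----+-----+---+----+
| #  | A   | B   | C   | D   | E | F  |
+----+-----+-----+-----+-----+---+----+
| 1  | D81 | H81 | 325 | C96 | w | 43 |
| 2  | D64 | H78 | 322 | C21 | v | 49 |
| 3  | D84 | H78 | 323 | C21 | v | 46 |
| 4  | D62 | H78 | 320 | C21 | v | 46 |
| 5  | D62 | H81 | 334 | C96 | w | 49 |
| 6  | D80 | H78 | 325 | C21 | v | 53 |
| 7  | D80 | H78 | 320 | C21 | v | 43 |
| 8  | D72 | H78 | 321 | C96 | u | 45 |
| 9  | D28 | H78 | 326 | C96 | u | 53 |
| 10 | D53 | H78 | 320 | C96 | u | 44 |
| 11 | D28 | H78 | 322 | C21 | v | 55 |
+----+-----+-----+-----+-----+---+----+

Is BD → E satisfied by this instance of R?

Yes

(B=H81, D=C96): rows 1, 5 → E = w, w ✓
(B=H78, D=C21): rows 2, 3, 4, 6, 7, 11 → E = v, v, v, v, v, v ✓
(B=H78, D=C96): rows 8, 9, 10 → E = u, u, u ✓
Every BD value is associated with a single E value, so BD → E holds.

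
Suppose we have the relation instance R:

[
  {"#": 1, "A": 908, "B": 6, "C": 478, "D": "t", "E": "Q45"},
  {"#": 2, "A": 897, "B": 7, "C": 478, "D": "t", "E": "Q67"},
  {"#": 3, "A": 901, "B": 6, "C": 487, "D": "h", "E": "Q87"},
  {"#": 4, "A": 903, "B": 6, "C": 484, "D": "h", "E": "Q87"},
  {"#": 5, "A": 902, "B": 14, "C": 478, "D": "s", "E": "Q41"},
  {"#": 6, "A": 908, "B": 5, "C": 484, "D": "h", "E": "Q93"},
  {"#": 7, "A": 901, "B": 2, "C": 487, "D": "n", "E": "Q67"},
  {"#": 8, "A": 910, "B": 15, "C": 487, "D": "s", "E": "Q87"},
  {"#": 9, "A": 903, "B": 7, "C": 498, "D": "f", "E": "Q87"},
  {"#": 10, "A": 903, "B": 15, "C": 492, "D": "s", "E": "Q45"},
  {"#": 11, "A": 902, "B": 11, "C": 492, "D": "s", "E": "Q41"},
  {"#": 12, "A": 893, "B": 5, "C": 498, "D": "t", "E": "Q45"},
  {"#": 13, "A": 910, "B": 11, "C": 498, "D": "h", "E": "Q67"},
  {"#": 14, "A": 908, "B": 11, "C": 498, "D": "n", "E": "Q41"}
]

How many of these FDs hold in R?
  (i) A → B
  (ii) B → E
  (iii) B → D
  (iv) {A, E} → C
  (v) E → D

0

(i) A → B: A=908: rows 1, 6, 14 → B takes values {6, 5, 11} — violation; A=901: rows 3, 7 → B takes values {6, 2} — violation; A=903: rows 4, 9, 10 → B takes values {6, 7, 15} — violation; A=902: rows 5, 11 → B takes values {14, 11} — violation; A=910: rows 8, 13 → B takes values {15, 11} — violation — fails.
(ii) B → E: B=6: rows 1, 3, 4 → E takes values {Q45, Q87} — violation; B=7: rows 2, 9 → E takes values {Q67, Q87} — violation; B=5: rows 6, 12 → E takes values {Q93, Q45} — violation; B=15: rows 8, 10 → E takes values {Q87, Q45} — violation; B=11: rows 11, 13, 14 → E takes values {Q41, Q67} — violation — fails.
(iii) B → D: B=6: rows 1, 3, 4 → D takes values {t, h} — violation; B=7: rows 2, 9 → D takes values {t, f} — violation; B=5: rows 6, 12 → D takes values {h, t} — violation; B=11: rows 11, 13, 14 → D takes values {s, h, n} — violation — fails.
(iv) {A, E} → C: (A=903, E=Q87): rows 4, 9 → C takes values {484, 498} — violation; (A=902, E=Q41): rows 5, 11 → C takes values {478, 492} — violation — fails.
(v) E → D: E=Q45: rows 1, 10, 12 → D takes values {t, s} — violation; E=Q67: rows 2, 7, 13 → D takes values {t, n, h} — violation; E=Q87: rows 3, 4, 8, 9 → D takes values {h, s, f} — violation; E=Q41: rows 5, 11, 14 → D takes values {s, n} — violation — fails.
None of the 5 dependencies hold.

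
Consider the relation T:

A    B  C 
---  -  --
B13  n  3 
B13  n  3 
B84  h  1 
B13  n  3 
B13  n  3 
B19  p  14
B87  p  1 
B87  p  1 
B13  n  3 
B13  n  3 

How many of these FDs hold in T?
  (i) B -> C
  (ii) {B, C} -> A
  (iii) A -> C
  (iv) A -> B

3

(i) B -> C: B=p: 3 rows → C takes values {14, 1} — violation — fails.
(ii) {B, C} -> A: every LHS value maps to a single RHS value — holds.
(iii) A -> C: every LHS value maps to a single RHS value — holds.
(iv) A -> B: every LHS value maps to a single RHS value — holds.
3 of the 4 dependencies hold.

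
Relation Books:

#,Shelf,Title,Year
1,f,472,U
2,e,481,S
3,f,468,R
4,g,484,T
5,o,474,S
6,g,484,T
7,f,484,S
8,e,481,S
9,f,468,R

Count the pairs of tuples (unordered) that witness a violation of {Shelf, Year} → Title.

(Shelf=e, Year=S): all 2 rows agree on Title — 0 pairs.
(Shelf=f, Year=R): all 2 rows agree on Title — 0 pairs.
(Shelf=g, Year=T): all 2 rows agree on Title — 0 pairs.

0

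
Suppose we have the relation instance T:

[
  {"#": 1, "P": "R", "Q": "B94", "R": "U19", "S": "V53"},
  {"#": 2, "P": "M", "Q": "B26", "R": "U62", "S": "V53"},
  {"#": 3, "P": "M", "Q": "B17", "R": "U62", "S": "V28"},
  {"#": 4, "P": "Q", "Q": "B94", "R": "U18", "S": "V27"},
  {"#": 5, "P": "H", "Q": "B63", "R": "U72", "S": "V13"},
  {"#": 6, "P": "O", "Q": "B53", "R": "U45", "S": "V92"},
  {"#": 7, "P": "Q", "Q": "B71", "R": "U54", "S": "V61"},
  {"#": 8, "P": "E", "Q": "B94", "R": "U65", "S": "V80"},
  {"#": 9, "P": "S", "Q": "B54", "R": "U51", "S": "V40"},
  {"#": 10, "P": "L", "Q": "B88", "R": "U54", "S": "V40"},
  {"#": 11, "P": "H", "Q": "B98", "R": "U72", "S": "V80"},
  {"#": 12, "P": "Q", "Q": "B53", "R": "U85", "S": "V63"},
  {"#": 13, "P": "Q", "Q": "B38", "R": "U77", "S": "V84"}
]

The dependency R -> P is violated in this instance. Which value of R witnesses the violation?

R=U19: row 1 → P = R ✓
R=U62: rows 2, 3 → P = M, M ✓
R=U18: row 4 → P = Q ✓
R=U72: rows 5, 11 → P = H, H ✓
R=U45: row 6 → P = O ✓
R=U54: rows 7, 10 → P takes values {Q, L} — violation
R=U65: row 8 → P = E ✓
R=U51: row 9 → P = S ✓
R=U85: row 12 → P = Q ✓
R=U77: row 13 → P = Q ✓
The only R value with inconsistent P is R=U54.

U54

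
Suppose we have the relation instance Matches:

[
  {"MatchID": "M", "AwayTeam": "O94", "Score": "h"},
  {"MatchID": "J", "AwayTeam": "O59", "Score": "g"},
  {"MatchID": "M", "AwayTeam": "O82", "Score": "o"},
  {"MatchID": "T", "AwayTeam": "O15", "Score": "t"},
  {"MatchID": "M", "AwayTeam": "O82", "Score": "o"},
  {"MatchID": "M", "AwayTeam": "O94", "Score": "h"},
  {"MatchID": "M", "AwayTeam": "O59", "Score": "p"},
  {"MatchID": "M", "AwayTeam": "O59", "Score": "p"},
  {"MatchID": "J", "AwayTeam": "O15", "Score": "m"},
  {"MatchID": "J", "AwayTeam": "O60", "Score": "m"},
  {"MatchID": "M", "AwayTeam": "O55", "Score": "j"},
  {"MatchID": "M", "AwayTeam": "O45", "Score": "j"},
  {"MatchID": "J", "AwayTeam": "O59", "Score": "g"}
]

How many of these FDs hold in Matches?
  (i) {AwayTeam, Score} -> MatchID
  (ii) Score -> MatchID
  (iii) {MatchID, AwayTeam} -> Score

(i) {AwayTeam, Score} -> MatchID: every LHS value maps to a single RHS value — holds.
(ii) Score -> MatchID: every LHS value maps to a single RHS value — holds.
(iii) {MatchID, AwayTeam} -> Score: every LHS value maps to a single RHS value — holds.
3 of the 3 dependencies hold.

3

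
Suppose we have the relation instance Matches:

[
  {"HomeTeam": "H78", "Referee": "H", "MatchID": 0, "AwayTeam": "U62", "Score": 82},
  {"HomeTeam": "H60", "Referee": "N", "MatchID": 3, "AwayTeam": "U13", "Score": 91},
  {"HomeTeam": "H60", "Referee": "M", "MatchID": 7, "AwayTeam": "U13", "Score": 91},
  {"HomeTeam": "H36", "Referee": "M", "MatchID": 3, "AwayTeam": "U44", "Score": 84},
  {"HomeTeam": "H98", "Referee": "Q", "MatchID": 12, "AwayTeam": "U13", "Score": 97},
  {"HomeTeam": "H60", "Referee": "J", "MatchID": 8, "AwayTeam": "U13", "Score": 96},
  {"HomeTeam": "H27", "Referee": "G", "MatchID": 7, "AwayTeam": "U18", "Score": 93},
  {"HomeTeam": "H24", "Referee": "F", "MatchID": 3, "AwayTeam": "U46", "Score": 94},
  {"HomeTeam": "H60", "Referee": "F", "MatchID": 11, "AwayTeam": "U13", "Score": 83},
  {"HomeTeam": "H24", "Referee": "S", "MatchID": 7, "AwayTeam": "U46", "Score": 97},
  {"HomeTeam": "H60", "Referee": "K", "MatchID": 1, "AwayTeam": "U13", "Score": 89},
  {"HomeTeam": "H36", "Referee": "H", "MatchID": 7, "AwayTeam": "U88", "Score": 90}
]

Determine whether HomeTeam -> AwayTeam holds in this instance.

HomeTeam=H78: 1 row → AwayTeam = U62 ✓
HomeTeam=H60: 5 rows → AwayTeam = U13, U13, U13, U13, U13 ✓
HomeTeam=H36: 2 rows → AwayTeam takes values {U44, U88} — violation
HomeTeam=H98: 1 row → AwayTeam = U13 ✓
HomeTeam=H27: 1 row → AwayTeam = U18 ✓
HomeTeam=H24: 2 rows → AwayTeam = U46, U46 ✓
Two rows agree on HomeTeam but differ on AwayTeam, so HomeTeam -> AwayTeam does not hold.

No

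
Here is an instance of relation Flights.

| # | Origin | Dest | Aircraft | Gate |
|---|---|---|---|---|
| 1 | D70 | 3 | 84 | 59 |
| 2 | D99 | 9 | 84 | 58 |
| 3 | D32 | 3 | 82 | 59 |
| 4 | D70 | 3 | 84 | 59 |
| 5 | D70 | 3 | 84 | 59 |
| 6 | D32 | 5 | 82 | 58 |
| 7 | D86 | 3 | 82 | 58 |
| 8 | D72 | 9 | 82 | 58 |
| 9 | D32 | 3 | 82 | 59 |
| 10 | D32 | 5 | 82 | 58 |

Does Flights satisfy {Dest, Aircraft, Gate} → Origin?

Yes

(Dest=3, Aircraft=84, Gate=59): rows 1, 4, 5 → Origin = D70, D70, D70 ✓
(Dest=9, Aircraft=84, Gate=58): row 2 → Origin = D99 ✓
(Dest=3, Aircraft=82, Gate=59): rows 3, 9 → Origin = D32, D32 ✓
(Dest=5, Aircraft=82, Gate=58): rows 6, 10 → Origin = D32, D32 ✓
(Dest=3, Aircraft=82, Gate=58): row 7 → Origin = D86 ✓
(Dest=9, Aircraft=82, Gate=58): row 8 → Origin = D72 ✓
Every {Dest, Aircraft, Gate} value is associated with a single Origin value, so {Dest, Aircraft, Gate} → Origin holds.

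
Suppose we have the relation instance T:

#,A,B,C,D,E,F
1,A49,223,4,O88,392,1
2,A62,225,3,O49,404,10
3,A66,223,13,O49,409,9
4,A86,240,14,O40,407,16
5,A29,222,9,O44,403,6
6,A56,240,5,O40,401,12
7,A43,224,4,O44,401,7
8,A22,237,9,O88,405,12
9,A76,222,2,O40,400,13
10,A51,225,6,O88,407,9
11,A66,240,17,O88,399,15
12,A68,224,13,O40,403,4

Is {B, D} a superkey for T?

Rows 4 and 6 have the same {B, D} value (B=240, D=O40) but are distinct tuples, so {B, D} does not determine every attribute — not a superkey.

No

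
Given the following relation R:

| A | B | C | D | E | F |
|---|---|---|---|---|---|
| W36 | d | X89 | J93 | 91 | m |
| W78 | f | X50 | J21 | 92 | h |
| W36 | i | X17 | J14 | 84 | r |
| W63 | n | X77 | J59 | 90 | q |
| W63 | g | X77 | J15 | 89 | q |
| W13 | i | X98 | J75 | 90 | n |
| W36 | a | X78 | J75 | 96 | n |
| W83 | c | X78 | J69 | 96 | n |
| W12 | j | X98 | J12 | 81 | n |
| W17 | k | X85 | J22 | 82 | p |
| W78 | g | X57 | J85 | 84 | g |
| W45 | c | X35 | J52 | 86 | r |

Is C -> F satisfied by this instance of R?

Yes

C=X89: 1 row → F = m ✓
C=X50: 1 row → F = h ✓
C=X17: 1 row → F = r ✓
C=X77: 2 rows → F = q, q ✓
C=X98: 2 rows → F = n, n ✓
C=X78: 2 rows → F = n, n ✓
C=X85: 1 row → F = p ✓
C=X57: 1 row → F = g ✓
C=X35: 1 row → F = r ✓
Every C value is associated with a single F value, so C -> F holds.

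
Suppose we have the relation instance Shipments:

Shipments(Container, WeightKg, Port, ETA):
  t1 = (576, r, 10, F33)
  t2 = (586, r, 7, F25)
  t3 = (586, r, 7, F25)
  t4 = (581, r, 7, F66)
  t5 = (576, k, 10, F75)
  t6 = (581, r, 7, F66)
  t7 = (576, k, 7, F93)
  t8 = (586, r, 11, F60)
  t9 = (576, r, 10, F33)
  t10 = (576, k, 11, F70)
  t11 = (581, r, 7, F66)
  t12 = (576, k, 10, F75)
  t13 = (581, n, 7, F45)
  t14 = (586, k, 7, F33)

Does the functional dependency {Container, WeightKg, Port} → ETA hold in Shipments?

(Container=576, WeightKg=r, Port=10): rows 1, 9 → ETA = F33, F33 ✓
(Container=586, WeightKg=r, Port=7): rows 2, 3 → ETA = F25, F25 ✓
(Container=581, WeightKg=r, Port=7): rows 4, 6, 11 → ETA = F66, F66, F66 ✓
(Container=576, WeightKg=k, Port=10): rows 5, 12 → ETA = F75, F75 ✓
(Container=576, WeightKg=k, Port=7): row 7 → ETA = F93 ✓
(Container=586, WeightKg=r, Port=11): row 8 → ETA = F60 ✓
(Container=576, WeightKg=k, Port=11): row 10 → ETA = F70 ✓
(Container=581, WeightKg=n, Port=7): row 13 → ETA = F45 ✓
(Container=586, WeightKg=k, Port=7): row 14 → ETA = F33 ✓
Every {Container, WeightKg, Port} value is associated with a single ETA value, so {Container, WeightKg, Port} → ETA holds.

Yes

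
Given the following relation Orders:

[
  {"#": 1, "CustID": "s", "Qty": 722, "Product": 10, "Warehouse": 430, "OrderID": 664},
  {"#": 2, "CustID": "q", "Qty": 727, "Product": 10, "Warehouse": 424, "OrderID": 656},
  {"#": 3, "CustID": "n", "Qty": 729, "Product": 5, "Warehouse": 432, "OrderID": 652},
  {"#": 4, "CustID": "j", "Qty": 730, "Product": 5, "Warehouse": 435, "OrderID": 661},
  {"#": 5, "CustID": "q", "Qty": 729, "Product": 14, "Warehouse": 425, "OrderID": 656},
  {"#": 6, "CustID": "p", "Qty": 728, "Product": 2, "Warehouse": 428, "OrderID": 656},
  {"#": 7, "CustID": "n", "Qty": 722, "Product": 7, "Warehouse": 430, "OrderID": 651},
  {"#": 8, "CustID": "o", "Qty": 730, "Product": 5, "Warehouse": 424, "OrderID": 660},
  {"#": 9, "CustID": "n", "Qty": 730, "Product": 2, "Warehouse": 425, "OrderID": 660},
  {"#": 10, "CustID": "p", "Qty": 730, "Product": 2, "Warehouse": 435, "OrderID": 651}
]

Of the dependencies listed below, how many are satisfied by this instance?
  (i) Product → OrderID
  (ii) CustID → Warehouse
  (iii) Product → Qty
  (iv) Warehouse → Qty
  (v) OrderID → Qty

0

(i) Product → OrderID: Product=10: rows 1, 2 → OrderID takes values {664, 656} — violation; Product=5: rows 3, 4, 8 → OrderID takes values {652, 661, 660} — violation; Product=2: rows 6, 9, 10 → OrderID takes values {656, 660, 651} — violation — fails.
(ii) CustID → Warehouse: CustID=q: rows 2, 5 → Warehouse takes values {424, 425} — violation; CustID=n: rows 3, 7, 9 → Warehouse takes values {432, 430, 425} — violation; CustID=p: rows 6, 10 → Warehouse takes values {428, 435} — violation — fails.
(iii) Product → Qty: Product=10: rows 1, 2 → Qty takes values {722, 727} — violation; Product=5: rows 3, 4, 8 → Qty takes values {729, 730} — violation; Product=2: rows 6, 9, 10 → Qty takes values {728, 730} — violation — fails.
(iv) Warehouse → Qty: Warehouse=424: rows 2, 8 → Qty takes values {727, 730} — violation; Warehouse=425: rows 5, 9 → Qty takes values {729, 730} — violation — fails.
(v) OrderID → Qty: OrderID=656: rows 2, 5, 6 → Qty takes values {727, 729, 728} — violation; OrderID=651: rows 7, 10 → Qty takes values {722, 730} — violation — fails.
None of the 5 dependencies hold.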